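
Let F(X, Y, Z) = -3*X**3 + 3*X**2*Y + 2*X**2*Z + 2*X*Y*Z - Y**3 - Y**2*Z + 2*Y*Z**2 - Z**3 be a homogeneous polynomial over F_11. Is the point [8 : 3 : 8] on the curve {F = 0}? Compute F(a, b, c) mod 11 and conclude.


F(8,3,8) ≡ 1 (mod 11); P is NOT on the curve.

Evaluate F(8, 3, 8) term-by-term (mod 11).
  -3*X**3 ↦ -3·512·1·1 = -1536
  3*X**2*Y ↦ 3·64·3·1 = 576
  2*X**2*Z ↦ 2·64·1·8 = 1024
  2*X*Y*Z ↦ 2·8·3·8 = 384
  -Y**3 ↦ -1·1·27·1 = -27
  -Y**2*Z ↦ -1·1·9·8 = -72
  2*Y*Z**2 ↦ 2·1·3·64 = 384
  -Z**3 ↦ -1·1·1·512 = -512
Sum: F(8, 3, 8) = (-1536) + (576) + (1024) + (384) + (-27) + (-72) + (384) + (-512) = 221.
Reducing mod 11: 221 ≡ 1 (mod 11).
Since F(a, b, c) ≡ 1 ≠ 0 (mod 11), P does NOT lie on the curve.


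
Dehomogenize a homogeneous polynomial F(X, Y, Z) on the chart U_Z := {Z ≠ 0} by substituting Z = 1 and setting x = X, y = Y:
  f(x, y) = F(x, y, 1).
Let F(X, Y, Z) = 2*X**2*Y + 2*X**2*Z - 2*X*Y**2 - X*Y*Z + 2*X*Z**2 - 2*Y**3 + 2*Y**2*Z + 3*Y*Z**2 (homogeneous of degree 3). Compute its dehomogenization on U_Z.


f(x, y) = 2*x**2*y + 2*x**2 - 2*x*y**2 - x*y + 2*x - 2*y**3 + 2*y**2 + 3*y

On U_Z we set Z = 1. Each monomial c·X^i·Y^j·Z^k in F becomes c·x^i·y^j·1^k = c·x^i·y^j.
Substituting Z = 1: F(X, Y, 1) = 2*x**2*y + 2*x**2 - 2*x*y**2 - x*y + 2*x - 2*y**3 + 2*y**2 + 3*y.
Note: deg(f) ≤ deg(F) = 3; strict inequality happens when F is divisible by Z (lost terms).


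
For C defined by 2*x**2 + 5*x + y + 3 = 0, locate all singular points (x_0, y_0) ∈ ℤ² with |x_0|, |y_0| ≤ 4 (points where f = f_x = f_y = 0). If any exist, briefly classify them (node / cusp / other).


No singular points in the scanned grid; C is smooth there.

Compute partial derivatives:
  f_x = 4*x + 5.
  f_y = 1.
f_y = 1 is a nonzero constant, so f_y never vanishes: no point (x, y) can satisfy f = f_x = f_y = 0. In particular no (x, y) ∈ {−4, ..., 4}² is singular; the curve is smooth.


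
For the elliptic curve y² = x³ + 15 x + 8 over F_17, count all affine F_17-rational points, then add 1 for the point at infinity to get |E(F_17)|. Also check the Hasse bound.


Affine points = {(0, 5), (0, 12), (4, 8), (4, 9), (5, 2), (5, 15), (6, 5), (6, 12), (10, 6), (10, 11), (11, 5), (11, 12), (14, 2), (14, 15), (15, 2), (15, 15), (16, 3), (16, 14)}; affine count = 18; |E(F_17)| = 19.

Discriminant check: Δ ∝ 4a³ + 27b² = 4·15³ + 27·8² = 4·3375 + 27·64 ≡ 13 (mod 17). Nonzero ⇒ E is nonsingular.
For each x ∈ F_17, compute rhs = x³ + 15·x + 8 mod 17, then count y ∈ F_17 with y² ≡ rhs.
  x = 0: rhs = 8, matching y values: 5, 12 (2 points).
  x = 1: rhs = 7, matching y values: none (0 points).
  x = 2: rhs = 12, matching y values: none (0 points).
  x = 3: rhs = 12, matching y values: none (0 points).
  x = 4: rhs = 13, matching y values: 8, 9 (2 points).
  x = 5: rhs = 4, matching y values: 2, 15 (2 points).
  x = 6: rhs = 8, matching y values: 5, 12 (2 points).
  x = 7: rhs = 14, matching y values: none (0 points).
  x = 8: rhs = 11, matching y values: none (0 points).
  x = 9: rhs = 5, matching y values: none (0 points).
  x = 10: rhs = 2, matching y values: 6, 11 (2 points).
  x = 11: rhs = 8, matching y values: 5, 12 (2 points).
  x = 12: rhs = 12, matching y values: none (0 points).
  x = 13: rhs = 3, matching y values: none (0 points).
  x = 14: rhs = 4, matching y values: 2, 15 (2 points).
  x = 15: rhs = 4, matching y values: 2, 15 (2 points).
  x = 16: rhs = 9, matching y values: 3, 14 (2 points).
Total affine count: 18.
Full point count |E(F_17)| = 18 + 1 = 19.
Hasse bound: |19 − (17+1)| = |1| = 1 ≤ 2√17 ≈ 8.2462 ✓.


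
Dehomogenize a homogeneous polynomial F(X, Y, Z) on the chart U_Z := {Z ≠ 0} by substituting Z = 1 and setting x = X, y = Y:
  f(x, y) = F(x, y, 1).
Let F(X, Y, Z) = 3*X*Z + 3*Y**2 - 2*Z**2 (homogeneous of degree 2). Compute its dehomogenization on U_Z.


f(x, y) = 3*x + 3*y**2 - 2

On U_Z we set Z = 1. Each monomial c·X^i·Y^j·Z^k in F becomes c·x^i·y^j·1^k = c·x^i·y^j.
Substituting Z = 1: F(X, Y, 1) = 3*x + 3*y**2 - 2.
Note: deg(f) ≤ deg(F) = 2; strict inequality happens when F is divisible by Z (lost terms).


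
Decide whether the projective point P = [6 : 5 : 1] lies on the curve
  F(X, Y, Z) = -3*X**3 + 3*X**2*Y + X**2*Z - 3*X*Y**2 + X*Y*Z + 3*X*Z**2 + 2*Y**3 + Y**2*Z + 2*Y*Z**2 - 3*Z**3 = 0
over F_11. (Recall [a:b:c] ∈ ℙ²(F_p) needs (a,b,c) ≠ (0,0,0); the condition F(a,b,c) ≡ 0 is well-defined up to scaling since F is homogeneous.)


F(6,5,1) ≡ 6 (mod 11); P is NOT on the curve.

Evaluate F(6, 5, 1) term-by-term (mod 11).
  -3*X**3 ↦ -3·216·1·1 = -648
  3*X**2*Y ↦ 3·36·5·1 = 540
  X**2*Z ↦ 1·36·1·1 = 36
  -3*X*Y**2 ↦ -3·6·25·1 = -450
  X*Y*Z ↦ 1·6·5·1 = 30
  3*X*Z**2 ↦ 3·6·1·1 = 18
  2*Y**3 ↦ 2·1·125·1 = 250
  Y**2*Z ↦ 1·1·25·1 = 25
  2*Y*Z**2 ↦ 2·1·5·1 = 10
  -3*Z**3 ↦ -3·1·1·1 = -3
Sum: F(6, 5, 1) = (-648) + (540) + (36) + (-450) + (30) + (18) + (250) + (25) + (10) + (-3) = -192.
Reducing mod 11: -192 ≡ 6 (mod 11).
Since F(a, b, c) ≡ 6 ≠ 0 (mod 11), P does NOT lie on the curve.


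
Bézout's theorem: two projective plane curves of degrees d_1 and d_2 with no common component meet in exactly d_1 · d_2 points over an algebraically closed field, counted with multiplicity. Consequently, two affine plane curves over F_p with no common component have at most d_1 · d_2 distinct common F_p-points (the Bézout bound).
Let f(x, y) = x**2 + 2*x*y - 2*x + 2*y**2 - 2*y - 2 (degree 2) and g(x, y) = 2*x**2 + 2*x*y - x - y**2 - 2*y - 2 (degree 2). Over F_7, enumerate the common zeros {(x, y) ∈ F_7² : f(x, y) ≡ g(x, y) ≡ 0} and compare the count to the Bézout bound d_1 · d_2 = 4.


Common zeros: {(4, 3)}; count = 1; Bézout bound = 4.

deg(f) = 2, deg(g) = 2, so Bézout bound = 4.
Scan x ∈ F_7. For each x, list the y ∈ F_7 with f(x, y) ≡ 0 and those with g(x, y) ≡ 0 (mod 7); the common zeros in that column are the intersection.
  x = 0: f ≡ 0 at y ∈ ∅; g ≡ 0 at y ∈ ∅; common: ∅.
  x = 1: f ≡ 0 at y ∈ ∅; g ≡ 0 at y ∈ ∅; common: ∅.
  x = 2: f ≡ 0 at y ∈ ∅; g ≡ 0 at y ∈ ∅; common: ∅.
  x = 3: f ≡ 0 at y ∈ {1, 4}; g ≡ 0 at y ∈ ∅; common: ∅.
  x = 4: f ≡ 0 at y ∈ {1, 3}; g ≡ 0 at y ∈ {3}; common: {3}.
  x = 5: f ≡ 0 at y ∈ {4, 6}; g ≡ 0 at y ∈ ∅; common: ∅.
  x = 6: f ≡ 0 at y ∈ {3, 6}; g ≡ 0 at y ∈ ∅; common: ∅.
Collecting: common zeros = {(4, 3)}, so the count is 1.
Comparison with the Bézout bound: 1 ≤ 4 = deg(f)·deg(g), as expected for curves with no common component (the affine F_7-count falls short of the bound because intersections may lie at infinity, over extension fields, or carry multiplicity).


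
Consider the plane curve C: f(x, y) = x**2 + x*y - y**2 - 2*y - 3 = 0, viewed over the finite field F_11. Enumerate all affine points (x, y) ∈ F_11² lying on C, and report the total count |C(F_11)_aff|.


Affine F_11-points: {(0, 2), (0, 7), (1, 4), (1, 6), (2, 1), (2, 10), (3, 3), (3, 9), (4, 6), (4, 7), (5, 0), (5, 3), (6, 0), (6, 4), (7, 8), (8, 1), (8, 5), (9, 2), (9, 5), (10, 9), (10, 10)}; count = 21.

For each of the 121 pairs (x, y) ∈ F_11², evaluate f(x, y) mod 11. Record the zeros.
  x = 0: [0↦8, 1↦5, 2↦0, 3↦4, 4↦6, 5↦6, 6↦4, 7↦0, 8↦5, 9↦8, 10↦9]  zeros at y ∈ {2, 7}
  x = 1: [0↦9, 1↦7, 2↦3, 3↦8, 4↦0, 5↦1, 6↦0, 7↦8, 8↦3, 9↦7, 10↦9]  zeros at y ∈ {4, 6}
  x = 2: [0↦1, 1↦0, 2↦8, 3↦3, 4↦7, 5↦9, 6↦9, 7↦7, 8↦3, 9↦8, 10↦0]  zeros at y ∈ {1, 10}
  x = 3: [0↦6, 1↦6, 2↦4, 3↦0, 4↦5, 5↦8, 6↦9, 7↦8, 8↦5, 9↦0, 10↦4]  zeros at y ∈ {3, 9}
  x = 4: [0↦2, 1↦3, 2↦2, 3↦10, 4↦5, 5↦9, 6↦0, 7↦0, 8↦9, 9↦5, 10↦10]  zeros at y ∈ {6, 7}
  x = 5: [0↦0, 1↦2, 2↦2, 3↦0, 4↦7, 5↦1, 6↦4, 7↦5, 8↦4, 9↦1, 10↦7]  zeros at y ∈ {0, 3}
  x = 6: [0↦0, 1↦3, 2↦4, 3↦3, 4↦0, 5↦6, 6↦10, 7↦1, 8↦1, 9↦10, 10↦6]  zeros at y ∈ {0, 4}
  x = 7: [0↦2, 1↦6, 2↦8, 3↦8, 4↦6, 5↦2, 6↦7, 7↦10, 8↦0, 9↦10, 10↦7]  zeros at y ∈ {8}
  x = 8: [0↦6, 1↦0, 2↦3, 3↦4, 4↦3, 5↦0, 6↦6, 7↦10, 8↦1, 9↦1, 10↦10]  zeros at y ∈ {1, 5}
  x = 9: [0↦1, 1↦7, 2↦0, 3↦2, 4↦2, 5↦0, 6↦7, 7↦1, 8↦4, 9↦5, 10↦4]  zeros at y ∈ {2, 5}
  x = 10: [0↦9, 1↦5, 2↦10, 3↦2, 4↦3, 5↦2, 6↦10, 7↦5, 8↦9, 9↦0, 10↦0]  zeros at y ∈ {9, 10}
Collecting zeros: affine points = {(0, 2), (0, 7), (1, 4), (1, 6), (2, 1), (2, 10), (3, 3), (3, 9), (4, 6), (4, 7), (5, 0), (5, 3), (6, 0), (6, 4), (7, 8), (8, 1), (8, 5), (9, 2), (9, 5), (10, 9), (10, 10)}.
Total count |C(F_11)_aff| = 21.


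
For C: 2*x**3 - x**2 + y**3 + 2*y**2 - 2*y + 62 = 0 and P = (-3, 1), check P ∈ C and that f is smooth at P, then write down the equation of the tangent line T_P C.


Tangent line at P: 60*x + 5*y + 175 = 0.

Step 1: f(-3, 1) = 0, so P lies on C.
Step 2: partial derivatives
  f_x(x, y) = 6*x**2 - 2*x, f_y(x, y) = 3*y**2 + 4*y - 2.
  f_x(P) = 60, f_y(P) = 5 (gradient nonzero, so P is smooth).
Step 3: tangent line at P: 60·(x − -3) + 5·(y − 1) = 0.
Expanding: 60*x + 5*y + 175 = 0.


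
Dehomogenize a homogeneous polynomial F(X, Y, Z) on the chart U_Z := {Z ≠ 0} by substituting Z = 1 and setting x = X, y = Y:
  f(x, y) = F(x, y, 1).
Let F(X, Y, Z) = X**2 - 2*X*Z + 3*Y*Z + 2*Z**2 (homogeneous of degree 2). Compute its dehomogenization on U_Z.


f(x, y) = x**2 - 2*x + 3*y + 2

On U_Z we set Z = 1. Each monomial c·X^i·Y^j·Z^k in F becomes c·x^i·y^j·1^k = c·x^i·y^j.
Substituting Z = 1: F(X, Y, 1) = x**2 - 2*x + 3*y + 2.
Note: deg(f) ≤ deg(F) = 2; strict inequality happens when F is divisible by Z (lost terms).


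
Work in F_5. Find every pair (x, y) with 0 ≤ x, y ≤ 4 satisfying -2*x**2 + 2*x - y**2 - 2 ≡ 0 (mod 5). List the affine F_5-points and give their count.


Affine F_5-points: {(2, 2), (2, 3), (3, 1), (3, 4), (4, 2), (4, 3)}; count = 6.

For each of the 25 pairs (x, y) ∈ F_5², evaluate f(x, y) mod 5. Record the zeros.
  x = 0: [0↦3, 1↦2, 2↦4, 3↦4, 4↦2]  zeros at y ∈ ∅
  x = 1: [0↦3, 1↦2, 2↦4, 3↦4, 4↦2]  zeros at y ∈ ∅
  x = 2: [0↦4, 1↦3, 2↦0, 3↦0, 4↦3]  zeros at y ∈ {2, 3}
  x = 3: [0↦1, 1↦0, 2↦2, 3↦2, 4↦0]  zeros at y ∈ {1, 4}
  x = 4: [0↦4, 1↦3, 2↦0, 3↦0, 4↦3]  zeros at y ∈ {2, 3}
Collecting zeros: affine points = {(2, 2), (2, 3), (3, 1), (3, 4), (4, 2), (4, 3)}.
Total count |C(F_5)_aff| = 6.


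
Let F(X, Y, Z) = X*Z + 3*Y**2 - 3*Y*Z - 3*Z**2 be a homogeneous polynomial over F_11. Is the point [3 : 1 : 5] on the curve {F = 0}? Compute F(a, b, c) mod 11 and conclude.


F(3,1,5) ≡ 5 (mod 11); P is NOT on the curve.

Evaluate F(3, 1, 5) term-by-term (mod 11).
  X*Z ↦ 1·3·1·5 = 15
  3*Y**2 ↦ 3·1·1·1 = 3
  -3*Y*Z ↦ -3·1·1·5 = -15
  -3*Z**2 ↦ -3·1·1·25 = -75
Sum: F(3, 1, 5) = (15) + (3) + (-15) + (-75) = -72.
Reducing mod 11: -72 ≡ 5 (mod 11).
Since F(a, b, c) ≡ 5 ≠ 0 (mod 11), P does NOT lie on the curve.


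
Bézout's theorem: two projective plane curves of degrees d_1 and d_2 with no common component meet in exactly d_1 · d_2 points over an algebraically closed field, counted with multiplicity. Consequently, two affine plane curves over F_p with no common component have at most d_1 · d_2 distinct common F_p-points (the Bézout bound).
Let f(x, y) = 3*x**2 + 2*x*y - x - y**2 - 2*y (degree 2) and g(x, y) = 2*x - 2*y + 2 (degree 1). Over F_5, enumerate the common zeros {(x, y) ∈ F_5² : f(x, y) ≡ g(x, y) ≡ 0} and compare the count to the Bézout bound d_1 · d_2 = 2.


Common zeros: ∅; count = 0; Bézout bound = 2.

deg(f) = 2, deg(g) = 1, so Bézout bound = 2.
Scan x ∈ F_5. For each x, list the y ∈ F_5 with f(x, y) ≡ 0 and those with g(x, y) ≡ 0 (mod 5); the common zeros in that column are the intersection.
  x = 0: f ≡ 0 at y ∈ {0, 3}; g ≡ 0 at y ∈ {1}; common: ∅.
  x = 1: f ≡ 0 at y ∈ ∅; g ≡ 0 at y ∈ {2}; common: ∅.
  x = 2: f ≡ 0 at y ∈ {0, 2}; g ≡ 0 at y ∈ {3}; common: ∅.
  x = 3: f ≡ 0 at y ∈ ∅; g ≡ 0 at y ∈ {4}; common: ∅.
  x = 4: f ≡ 0 at y ∈ ∅; g ≡ 0 at y ∈ {0}; common: ∅.
Collecting: common zeros = ∅, so the count is 0.
Comparison with the Bézout bound: 0 ≤ 2 = deg(f)·deg(g), as expected for curves with no common component (the affine F_5-count falls short of the bound because intersections may lie at infinity, over extension fields, or carry multiplicity).


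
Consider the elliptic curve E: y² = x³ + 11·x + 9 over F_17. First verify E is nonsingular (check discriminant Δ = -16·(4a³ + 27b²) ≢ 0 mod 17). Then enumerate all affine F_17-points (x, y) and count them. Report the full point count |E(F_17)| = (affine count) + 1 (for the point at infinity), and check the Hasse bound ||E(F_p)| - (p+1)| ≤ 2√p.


Affine points = {(0, 3), (0, 14), (1, 2), (1, 15), (3, 1), (3, 16), (4, 7), (4, 10), (5, 6), (5, 11), (6, 6), (6, 11), (7, 2), (7, 15), (9, 2), (9, 15), (11, 4), (11, 13), (12, 4), (12, 13), (14, 0), (15, 8), (15, 9)}; affine count = 23; |E(F_17)| = 24.

Discriminant check: Δ ∝ 4a³ + 27b² = 4·11³ + 27·9² = 4·1331 + 27·81 ≡ 14 (mod 17). Nonzero ⇒ E is nonsingular.
For each x ∈ F_17, compute rhs = x³ + 11·x + 9 mod 17, then count y ∈ F_17 with y² ≡ rhs.
  x = 0: rhs = 9, matching y values: 3, 14 (2 points).
  x = 1: rhs = 4, matching y values: 2, 15 (2 points).
  x = 2: rhs = 5, matching y values: none (0 points).
  x = 3: rhs = 1, matching y values: 1, 16 (2 points).
  x = 4: rhs = 15, matching y values: 7, 10 (2 points).
  x = 5: rhs = 2, matching y values: 6, 11 (2 points).
  x = 6: rhs = 2, matching y values: 6, 11 (2 points).
  x = 7: rhs = 4, matching y values: 2, 15 (2 points).
  x = 8: rhs = 14, matching y values: none (0 points).
  x = 9: rhs = 4, matching y values: 2, 15 (2 points).
  x = 10: rhs = 14, matching y values: none (0 points).
  x = 11: rhs = 16, matching y values: 4, 13 (2 points).
  x = 12: rhs = 16, matching y values: 4, 13 (2 points).
  x = 13: rhs = 3, matching y values: none (0 points).
  x = 14: rhs = 0, matching y values: 0 (1 points).
  x = 15: rhs = 13, matching y values: 8, 9 (2 points).
  x = 16: rhs = 14, matching y values: none (0 points).
Total affine count: 23.
Full point count |E(F_17)| = 23 + 1 = 24.
Hasse bound: |24 − (17+1)| = |6| = 6 ≤ 2√17 ≈ 8.2462 ✓.


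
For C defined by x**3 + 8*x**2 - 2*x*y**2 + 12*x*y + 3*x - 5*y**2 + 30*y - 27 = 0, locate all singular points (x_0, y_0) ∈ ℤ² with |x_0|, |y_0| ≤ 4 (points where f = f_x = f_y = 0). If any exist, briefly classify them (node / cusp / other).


Singular points: {(-3, 3)}; classification: node.

Compute partial derivatives:
  f_x = 3*x**2 + 16*x - 2*y**2 + 12*y + 3.
  f_y = -4*x*y + 12*x - 10*y + 30.
Scan x_0 ∈ {−4, ..., 4}. For each x_0, f_y(x_0, y) is a polynomial in y; find its integer roots y ∈ {−4, ..., 4}, then test f_x and f at those candidates.
  x = -4: f_y(-4, y) = 6*y - 18; vanishes at y ∈ {3}. (-4, 3): f_x = 5 ≠ 0.
  x = -3: f_y(-3, y) = 2*y - 6; vanishes at y ∈ {3}. (-3, 3): f_x = 0, f = 0 — SINGULAR.
  x = -2: f_y(-2, y) = 6 - 2*y; vanishes at y ∈ {3}. (-2, 3): f_x = 1 ≠ 0.
  x = -1: f_y(-1, y) = 18 - 6*y; vanishes at y ∈ {3}. (-1, 3): f_x = 8 ≠ 0.
  x = 0: f_y(0, y) = 30 - 10*y; vanishes at y ∈ {3}. (0, 3): f_x = 21 ≠ 0.
  x = 1: f_y(1, y) = 42 - 14*y; vanishes at y ∈ {3}. (1, 3): f_x = 40 ≠ 0.
  x = 2: f_y(2, y) = 54 - 18*y; vanishes at y ∈ {3}. (2, 3): f_x = 65 ≠ 0.
  x = 3: f_y(3, y) = 66 - 22*y; vanishes at y ∈ {3}. (3, 3): f_x = 96 ≠ 0.
  x = 4: f_y(4, y) = 78 - 26*y; vanishes at y ∈ {3}. (4, 3): f_x = 133 ≠ 0.
Only singular point on the grid: (-3, 3).
Classify: substitute x = -3 + u, y = 3 + v and expand: f = u**3 - u**2 - 2*u*v**2 + v**2.
No constant or linear terms (consistent with a singular point). Quadratic part: -u**2 + v**2. Cubic part: u**3 - 2*u*v**2.
The quadratic part v**2 - u**2 = (v − u)(v + u) splits into two distinct linear factors, so there are two distinct tangent lines y − 3 = ±(x − -3) — this is a node (ordinary double point).
Classification: node.


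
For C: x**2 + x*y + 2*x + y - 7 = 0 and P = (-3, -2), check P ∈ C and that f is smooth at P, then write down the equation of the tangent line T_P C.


Tangent line at P: -6*x - 2*y - 22 = 0.

Step 1: f(-3, -2) = 0, so P lies on C.
Step 2: partial derivatives
  f_x(x, y) = 2*x + y + 2, f_y(x, y) = x + 1.
  f_x(P) = -6, f_y(P) = -2 (gradient nonzero, so P is smooth).
Step 3: tangent line at P: -6·(x − -3) + -2·(y − -2) = 0.
Expanding: -6*x - 2*y - 22 = 0.


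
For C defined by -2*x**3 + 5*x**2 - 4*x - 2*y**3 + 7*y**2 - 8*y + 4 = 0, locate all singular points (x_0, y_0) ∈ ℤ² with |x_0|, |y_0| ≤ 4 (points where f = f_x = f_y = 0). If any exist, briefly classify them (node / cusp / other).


Singular points: {(1, 1)}; classification: node.

Compute partial derivatives:
  f_x = -6*x**2 + 10*x - 4.
  f_y = -6*y**2 + 14*y - 8.
Scan x_0 ∈ {−4, ..., 4}. For each x_0, f_y(x_0, y) is a polynomial in y; find its integer roots y ∈ {−4, ..., 4}, then test f_x and f at those candidates.
  x = -4: f_y(-4, y) = -6*y**2 + 14*y - 8; vanishes at y ∈ {1}. (-4, 1): f_x = -140 ≠ 0.
  x = -3: f_y(-3, y) = -6*y**2 + 14*y - 8; vanishes at y ∈ {1}. (-3, 1): f_x = -88 ≠ 0.
  x = -2: f_y(-2, y) = -6*y**2 + 14*y - 8; vanishes at y ∈ {1}. (-2, 1): f_x = -48 ≠ 0.
  x = -1: f_y(-1, y) = -6*y**2 + 14*y - 8; vanishes at y ∈ {1}. (-1, 1): f_x = -20 ≠ 0.
  x = 0: f_y(0, y) = -6*y**2 + 14*y - 8; vanishes at y ∈ {1}. (0, 1): f_x = -4 ≠ 0.
  x = 1: f_y(1, y) = -6*y**2 + 14*y - 8; vanishes at y ∈ {1}. (1, 1): f_x = 0, f = 0 — SINGULAR.
  x = 2: f_y(2, y) = -6*y**2 + 14*y - 8; vanishes at y ∈ {1}. (2, 1): f_x = -8 ≠ 0.
  x = 3: f_y(3, y) = -6*y**2 + 14*y - 8; vanishes at y ∈ {1}. (3, 1): f_x = -28 ≠ 0.
  x = 4: f_y(4, y) = -6*y**2 + 14*y - 8; vanishes at y ∈ {1}. (4, 1): f_x = -60 ≠ 0.
Only singular point on the grid: (1, 1).
Classify: substitute x = 1 + u, y = 1 + v and expand: f = -2*u**3 - u**2 - 2*v**3 + v**2.
No constant or linear terms (consistent with a singular point). Quadratic part: -u**2 + v**2. Cubic part: -2*u**3 - 2*v**3.
The quadratic part v**2 - u**2 = (v − u)(v + u) splits into two distinct linear factors, so there are two distinct tangent lines y − 1 = ±(x − 1) — this is a node (ordinary double point).
Classification: node.


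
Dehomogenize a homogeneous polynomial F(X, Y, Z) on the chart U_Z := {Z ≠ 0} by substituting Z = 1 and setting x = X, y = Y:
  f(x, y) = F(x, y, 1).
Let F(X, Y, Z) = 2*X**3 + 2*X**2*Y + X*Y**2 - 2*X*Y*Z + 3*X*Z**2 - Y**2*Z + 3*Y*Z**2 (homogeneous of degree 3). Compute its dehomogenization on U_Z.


f(x, y) = 2*x**3 + 2*x**2*y + x*y**2 - 2*x*y + 3*x - y**2 + 3*y

On U_Z we set Z = 1. Each monomial c·X^i·Y^j·Z^k in F becomes c·x^i·y^j·1^k = c·x^i·y^j.
Substituting Z = 1: F(X, Y, 1) = 2*x**3 + 2*x**2*y + x*y**2 - 2*x*y + 3*x - y**2 + 3*y.
Note: deg(f) ≤ deg(F) = 3; strict inequality happens when F is divisible by Z (lost terms).


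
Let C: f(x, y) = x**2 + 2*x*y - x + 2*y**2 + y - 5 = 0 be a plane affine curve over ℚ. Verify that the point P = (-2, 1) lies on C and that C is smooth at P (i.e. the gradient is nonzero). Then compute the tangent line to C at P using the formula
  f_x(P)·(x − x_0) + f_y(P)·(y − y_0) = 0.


Tangent line at P: -3*x + y - 7 = 0.

Step 1: f(-2, 1) = 0, so P lies on C.
Step 2: partial derivatives
  f_x(x, y) = 2*x + 2*y - 1, f_y(x, y) = 2*x + 4*y + 1.
  f_x(P) = -3, f_y(P) = 1 (gradient nonzero, so P is smooth).
Step 3: tangent line at P: -3·(x − -2) + 1·(y − 1) = 0.
Expanding: -3*x + y - 7 = 0.


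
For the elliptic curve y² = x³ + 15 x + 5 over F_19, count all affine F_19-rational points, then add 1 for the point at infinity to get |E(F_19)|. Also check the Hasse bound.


Affine points = {(0, 9), (0, 10), (2, 9), (2, 10), (3, 1), (3, 18), (6, 8), (6, 11), (7, 4), (7, 15), (11, 0), (16, 3), (16, 16), (17, 9), (17, 10)}; affine count = 15; |E(F_19)| = 16.

Discriminant check: Δ ∝ 4a³ + 27b² = 4·15³ + 27·5² = 4·3375 + 27·25 ≡ 1 (mod 19). Nonzero ⇒ E is nonsingular.
For each x ∈ F_19, compute rhs = x³ + 15·x + 5 mod 19, then count y ∈ F_19 with y² ≡ rhs.
  x = 0: rhs = 5, matching y values: 9, 10 (2 points).
  x = 1: rhs = 2, matching y values: none (0 points).
  x = 2: rhs = 5, matching y values: 9, 10 (2 points).
  x = 3: rhs = 1, matching y values: 1, 18 (2 points).
  x = 4: rhs = 15, matching y values: none (0 points).
  x = 5: rhs = 15, matching y values: none (0 points).
  x = 6: rhs = 7, matching y values: 8, 11 (2 points).
  x = 7: rhs = 16, matching y values: 4, 15 (2 points).
  x = 8: rhs = 10, matching y values: none (0 points).
  x = 9: rhs = 14, matching y values: none (0 points).
  x = 10: rhs = 15, matching y values: none (0 points).
  x = 11: rhs = 0, matching y values: 0 (1 points).
  x = 12: rhs = 13, matching y values: none (0 points).
  x = 13: rhs = 3, matching y values: none (0 points).
  x = 14: rhs = 14, matching y values: none (0 points).
  x = 15: rhs = 14, matching y values: none (0 points).
  x = 16: rhs = 9, matching y values: 3, 16 (2 points).
  x = 17: rhs = 5, matching y values: 9, 10 (2 points).
  x = 18: rhs = 8, matching y values: none (0 points).
Total affine count: 15.
Full point count |E(F_19)| = 15 + 1 = 16.
Hasse bound: |16 − (19+1)| = |-4| = 4 ≤ 2√19 ≈ 8.7178 ✓.


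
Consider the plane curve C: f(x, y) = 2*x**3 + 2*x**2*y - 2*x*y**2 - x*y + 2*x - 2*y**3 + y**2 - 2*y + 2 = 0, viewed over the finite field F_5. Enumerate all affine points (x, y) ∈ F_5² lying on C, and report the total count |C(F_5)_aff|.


Affine F_5-points: {(1, 3), (4, 1)}; count = 2.

For each of the 25 pairs (x, y) ∈ F_5², evaluate f(x, y) mod 5. Record the zeros.
  x = 0: [0↦2, 1↦4, 2↦1, 3↦1, 4↦2]  zeros at y ∈ ∅
  x = 1: [0↦1, 1↦2, 2↦4, 3↦0, 4↦3]  zeros at y ∈ {3}
  x = 2: [0↦2, 1↦1, 2↦2, 3↦3, 4↦2]  zeros at y ∈ ∅
  x = 3: [0↦2, 1↦3, 2↦2, 3↦2, 4↦1]  zeros at y ∈ ∅
  x = 4: [0↦3, 1↦0, 2↦1, 3↦4, 4↦2]  zeros at y ∈ {1}
Collecting zeros: affine points = {(1, 3), (4, 1)}.
Total count |C(F_5)_aff| = 2.


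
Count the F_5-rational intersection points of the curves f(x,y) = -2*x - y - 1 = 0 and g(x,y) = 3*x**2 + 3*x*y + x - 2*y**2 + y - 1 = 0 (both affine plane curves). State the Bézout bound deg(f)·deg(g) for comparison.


Common zeros: ∅; count = 0; Bézout bound = 2.

deg(f) = 1, deg(g) = 2, so Bézout bound = 2.
Scan x ∈ F_5. For each x, list the y ∈ F_5 with f(x, y) ≡ 0 and those with g(x, y) ≡ 0 (mod 5); the common zeros in that column are the intersection.
  x = 0: f ≡ 0 at y ∈ {4}; g ≡ 0 at y ∈ ∅; common: ∅.
  x = 1: f ≡ 0 at y ∈ {2}; g ≡ 0 at y ∈ {1}; common: ∅.
  x = 2: f ≡ 0 at y ∈ {0}; g ≡ 0 at y ∈ ∅; common: ∅.
  x = 3: f ≡ 0 at y ∈ {3}; g ≡ 0 at y ∈ ∅; common: ∅.
  x = 4: f ≡ 0 at y ∈ {1}; g ≡ 0 at y ∈ ∅; common: ∅.
Collecting: common zeros = ∅, so the count is 0.
Comparison with the Bézout bound: 0 ≤ 2 = deg(f)·deg(g), as expected for curves with no common component (the affine F_5-count falls short of the bound because intersections may lie at infinity, over extension fields, or carry multiplicity).


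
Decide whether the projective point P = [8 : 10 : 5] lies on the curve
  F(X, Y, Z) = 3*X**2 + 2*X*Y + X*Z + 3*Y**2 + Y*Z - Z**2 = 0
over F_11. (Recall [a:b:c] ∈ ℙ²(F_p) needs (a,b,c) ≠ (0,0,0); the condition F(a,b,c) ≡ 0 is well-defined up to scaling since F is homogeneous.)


F(8,10,5) ≡ 2 (mod 11); P is NOT on the curve.

Evaluate F(8, 10, 5) term-by-term (mod 11).
  3*X**2 ↦ 3·64·1·1 = 192
  2*X*Y ↦ 2·8·10·1 = 160
  X*Z ↦ 1·8·1·5 = 40
  3*Y**2 ↦ 3·1·100·1 = 300
  Y*Z ↦ 1·1·10·5 = 50
  -Z**2 ↦ -1·1·1·25 = -25
Sum: F(8, 10, 5) = (192) + (160) + (40) + (300) + (50) + (-25) = 717.
Reducing mod 11: 717 ≡ 2 (mod 11).
Since F(a, b, c) ≡ 2 ≠ 0 (mod 11), P does NOT lie on the curve.


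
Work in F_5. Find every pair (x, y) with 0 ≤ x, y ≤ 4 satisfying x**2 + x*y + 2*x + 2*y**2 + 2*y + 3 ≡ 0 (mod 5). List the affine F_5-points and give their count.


Affine F_5-points: {(0, 2), (1, 2), (1, 4), (3, 1), (3, 4), (4, 1)}; count = 6.

For each of the 25 pairs (x, y) ∈ F_5², evaluate f(x, y) mod 5. Record the zeros.
  x = 0: [0↦3, 1↦2, 2↦0, 3↦2, 4↦3]  zeros at y ∈ {2}
  x = 1: [0↦1, 1↦1, 2↦0, 3↦3, 4↦0]  zeros at y ∈ {2, 4}
  x = 2: [0↦1, 1↦2, 2↦2, 3↦1, 4↦4]  zeros at y ∈ ∅
  x = 3: [0↦3, 1↦0, 2↦1, 3↦1, 4↦0]  zeros at y ∈ {1, 4}
  x = 4: [0↦2, 1↦0, 2↦2, 3↦3, 4↦3]  zeros at y ∈ {1}
Collecting zeros: affine points = {(0, 2), (1, 2), (1, 4), (3, 1), (3, 4), (4, 1)}.
Total count |C(F_5)_aff| = 6.


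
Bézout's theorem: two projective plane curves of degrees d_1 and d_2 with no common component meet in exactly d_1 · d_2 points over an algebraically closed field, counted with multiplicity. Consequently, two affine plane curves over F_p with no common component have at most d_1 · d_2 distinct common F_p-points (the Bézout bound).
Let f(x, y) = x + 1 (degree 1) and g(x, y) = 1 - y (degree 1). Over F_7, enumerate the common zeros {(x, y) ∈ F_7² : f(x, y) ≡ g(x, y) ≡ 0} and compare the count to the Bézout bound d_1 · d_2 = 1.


Common zeros: {(6, 1)}; count = 1; Bézout bound = 1.

deg(f) = 1, deg(g) = 1, so Bézout bound = 1.
Scan x ∈ F_7. For each x, list the y ∈ F_7 with f(x, y) ≡ 0 and those with g(x, y) ≡ 0 (mod 7); the common zeros in that column are the intersection.
  x = 0: f ≡ 0 at y ∈ ∅; g ≡ 0 at y ∈ {1}; common: ∅.
  x = 1: f ≡ 0 at y ∈ ∅; g ≡ 0 at y ∈ {1}; common: ∅.
  x = 2: f ≡ 0 at y ∈ ∅; g ≡ 0 at y ∈ {1}; common: ∅.
  x = 3: f ≡ 0 at y ∈ ∅; g ≡ 0 at y ∈ {1}; common: ∅.
  x = 4: f ≡ 0 at y ∈ ∅; g ≡ 0 at y ∈ {1}; common: ∅.
  x = 5: f ≡ 0 at y ∈ ∅; g ≡ 0 at y ∈ {1}; common: ∅.
  x = 6: f ≡ 0 at y ∈ {0, 1, 2, 3, 4, 5, 6}; g ≡ 0 at y ∈ {1}; common: {1}.
Collecting: common zeros = {(6, 1)}, so the count is 1.
Comparison with the Bézout bound: 1 ≤ 1 = deg(f)·deg(g), as expected for curves with no common component (the bound is attained).


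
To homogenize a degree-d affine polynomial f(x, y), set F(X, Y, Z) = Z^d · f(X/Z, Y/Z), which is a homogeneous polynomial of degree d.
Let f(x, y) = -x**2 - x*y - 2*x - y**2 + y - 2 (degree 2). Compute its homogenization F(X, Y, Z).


F(X, Y, Z) = -X**2 - X*Y - 2*X*Z - Y**2 + Y*Z - 2*Z**2

deg(f) = 2.
Substitute x = X/Z, y = Y/Z into f, then multiply by Z^2.
  monomial -1·x^2·y^0 ↦ -1·X^2·Y^0·Z^0.
  monomial -1·x^1·y^1 ↦ -1·X^1·Y^1·Z^0.
  monomial -2·x^1·y^0 ↦ -2·X^1·Y^0·Z^1.
  monomial -1·x^0·y^2 ↦ -1·X^0·Y^2·Z^0.
  monomial 1·x^0·y^1 ↦ 1·X^0·Y^1·Z^1.
  monomial -2·x^0·y^0 ↦ -2·X^0·Y^0·Z^2.
Collecting: F(X, Y, Z) = -X**2 - X*Y - 2*X*Z - Y**2 + Y*Z - 2*Z**2.


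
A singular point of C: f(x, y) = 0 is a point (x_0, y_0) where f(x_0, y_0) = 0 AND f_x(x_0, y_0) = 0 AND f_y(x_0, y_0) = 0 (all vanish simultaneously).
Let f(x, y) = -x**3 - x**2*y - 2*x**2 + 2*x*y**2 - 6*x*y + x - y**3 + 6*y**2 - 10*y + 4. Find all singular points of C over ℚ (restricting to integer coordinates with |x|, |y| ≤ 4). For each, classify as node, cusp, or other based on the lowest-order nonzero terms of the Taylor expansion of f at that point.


Singular points: {(-1, 1)}; classification: cusp.

Compute partial derivatives:
  f_x = -3*x**2 - 2*x*y - 4*x + 2*y**2 - 6*y + 1.
  f_y = -x**2 + 4*x*y - 6*x - 3*y**2 + 12*y - 10.
Scan x_0 ∈ {−4, ..., 4}. For each x_0, f_y(x_0, y) is a polynomial in y; find its integer roots y ∈ {−4, ..., 4}, then test f_x and f at those candidates.
  x = -4: f_y(-4, y) = -3*y**2 - 4*y - 2; no integer root y with |y| ≤ 4.
  x = -3: f_y(-3, y) = -3*y**2 - 1; no integer root y with |y| ≤ 4.
  x = -2: f_y(-2, y) = -3*y**2 + 4*y - 2; no integer root y with |y| ≤ 4.
  x = -1: f_y(-1, y) = -3*y**2 + 8*y - 5; vanishes at y ∈ {1}. (-1, 1): f_x = 0, f = 0 — SINGULAR.
  x = 0: f_y(0, y) = -3*y**2 + 12*y - 10; no integer root y with |y| ≤ 4.
  x = 1: f_y(1, y) = -3*y**2 + 16*y - 17; no integer root y with |y| ≤ 4.
  x = 2: f_y(2, y) = -3*y**2 + 20*y - 26; no integer root y with |y| ≤ 4.
  x = 3: f_y(3, y) = -3*y**2 + 24*y - 37; no integer root y with |y| ≤ 4.
  x = 4: f_y(4, y) = -3*y**2 + 28*y - 50; no integer root y with |y| ≤ 4.
Only singular point on the grid: (-1, 1).
Classify: substitute x = -1 + u, y = 1 + v and expand: f = -u**3 - u**2*v + 2*u*v**2 - v**3 + v**2.
No constant or linear terms (consistent with a singular point). Quadratic part: v**2. Cubic part: -u**3 - u**2*v + 2*u*v**2 - v**3.
The quadratic part v**2 is a perfect square, so there is a single (double) tangent line v = 0, i.e. y = 1. Restricting the cubic part to that line (v = 0) leaves -u**3 ≠ 0, so f is not divisible by v and the branch is v² ≈ u**3 to lowest order — this is a cusp.
Classification: cusp.


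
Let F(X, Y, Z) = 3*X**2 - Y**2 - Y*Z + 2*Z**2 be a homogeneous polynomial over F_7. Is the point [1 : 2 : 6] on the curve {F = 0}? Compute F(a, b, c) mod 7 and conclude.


F(1,2,6) ≡ 3 (mod 7); P is NOT on the curve.

Evaluate F(1, 2, 6) term-by-term (mod 7).
  3*X**2 ↦ 3·1·1·1 = 3
  -Y**2 ↦ -1·1·4·1 = -4
  -Y*Z ↦ -1·1·2·6 = -12
  2*Z**2 ↦ 2·1·1·36 = 72
Sum: F(1, 2, 6) = (3) + (-4) + (-12) + (72) = 59.
Reducing mod 7: 59 ≡ 3 (mod 7).
Since F(a, b, c) ≡ 3 ≠ 0 (mod 7), P does NOT lie on the curve.


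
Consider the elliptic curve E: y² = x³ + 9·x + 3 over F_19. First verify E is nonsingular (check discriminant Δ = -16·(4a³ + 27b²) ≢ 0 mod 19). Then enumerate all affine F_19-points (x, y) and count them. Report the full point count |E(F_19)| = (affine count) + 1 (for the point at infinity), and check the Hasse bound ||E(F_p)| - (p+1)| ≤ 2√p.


Affine points = {(3, 0), (6, 8), (6, 11), (8, 6), (8, 13), (14, 2), (14, 17), (15, 6), (15, 13), (16, 5), (16, 14)}; affine count = 11; |E(F_19)| = 12.

Discriminant check: Δ ∝ 4a³ + 27b² = 4·9³ + 27·3² = 4·729 + 27·9 ≡ 5 (mod 19). Nonzero ⇒ E is nonsingular.
For each x ∈ F_19, compute rhs = x³ + 9·x + 3 mod 19, then count y ∈ F_19 with y² ≡ rhs.
  x = 0: rhs = 3, matching y values: none (0 points).
  x = 1: rhs = 13, matching y values: none (0 points).
  x = 2: rhs = 10, matching y values: none (0 points).
  x = 3: rhs = 0, matching y values: 0 (1 points).
  x = 4: rhs = 8, matching y values: none (0 points).
  x = 5: rhs = 2, matching y values: none (0 points).
  x = 6: rhs = 7, matching y values: 8, 11 (2 points).
  x = 7: rhs = 10, matching y values: none (0 points).
  x = 8: rhs = 17, matching y values: 6, 13 (2 points).
  x = 9: rhs = 15, matching y values: none (0 points).
  x = 10: rhs = 10, matching y values: none (0 points).
  x = 11: rhs = 8, matching y values: none (0 points).
  x = 12: rhs = 15, matching y values: none (0 points).
  x = 13: rhs = 18, matching y values: none (0 points).
  x = 14: rhs = 4, matching y values: 2, 17 (2 points).
  x = 15: rhs = 17, matching y values: 6, 13 (2 points).
  x = 16: rhs = 6, matching y values: 5, 14 (2 points).
  x = 17: rhs = 15, matching y values: none (0 points).
  x = 18: rhs = 12, matching y values: none (0 points).
Total affine count: 11.
Full point count |E(F_19)| = 11 + 1 = 12.
Hasse bound: |12 − (19+1)| = |-8| = 8 ≤ 2√19 ≈ 8.7178 ✓.


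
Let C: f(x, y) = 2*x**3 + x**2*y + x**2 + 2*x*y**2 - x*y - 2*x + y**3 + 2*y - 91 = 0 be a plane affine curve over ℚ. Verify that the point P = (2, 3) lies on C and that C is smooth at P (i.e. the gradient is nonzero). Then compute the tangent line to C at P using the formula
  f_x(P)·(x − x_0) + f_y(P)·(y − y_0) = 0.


Tangent line at P: 53*x + 55*y - 271 = 0.

Step 1: f(2, 3) = 0, so P lies on C.
Step 2: partial derivatives
  f_x(x, y) = 6*x**2 + 2*x*y + 2*x + 2*y**2 - y - 2, f_y(x, y) = x**2 + 4*x*y - x + 3*y**2 + 2.
  f_x(P) = 53, f_y(P) = 55 (gradient nonzero, so P is smooth).
Step 3: tangent line at P: 53·(x − 2) + 55·(y − 3) = 0.
Expanding: 53*x + 55*y - 271 = 0.


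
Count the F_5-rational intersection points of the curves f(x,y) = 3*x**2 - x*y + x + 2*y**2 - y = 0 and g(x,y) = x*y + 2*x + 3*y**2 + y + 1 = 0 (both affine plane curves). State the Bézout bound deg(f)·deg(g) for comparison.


Common zeros: ∅; count = 0; Bézout bound = 4.

deg(f) = 2, deg(g) = 2, so Bézout bound = 4.
Scan x ∈ F_5. For each x, list the y ∈ F_5 with f(x, y) ≡ 0 and those with g(x, y) ≡ 0 (mod 5); the common zeros in that column are the intersection.
  x = 0: f ≡ 0 at y ∈ {0, 3}; g ≡ 0 at y ∈ {1, 2}; common: ∅.
  x = 1: f ≡ 0 at y ∈ ∅; g ≡ 0 at y ∈ ∅; common: ∅.
  x = 2: f ≡ 0 at y ∈ ∅; g ≡ 0 at y ∈ {0, 4}; common: ∅.
  x = 3: f ≡ 0 at y ∈ {0, 2}; g ≡ 0 at y ∈ ∅; common: ∅.
  x = 4: f ≡ 0 at y ∈ {2, 3}; g ≡ 0 at y ∈ ∅; common: ∅.
Collecting: common zeros = ∅, so the count is 0.
Comparison with the Bézout bound: 0 ≤ 4 = deg(f)·deg(g), as expected for curves with no common component (the affine F_5-count falls short of the bound because intersections may lie at infinity, over extension fields, or carry multiplicity).


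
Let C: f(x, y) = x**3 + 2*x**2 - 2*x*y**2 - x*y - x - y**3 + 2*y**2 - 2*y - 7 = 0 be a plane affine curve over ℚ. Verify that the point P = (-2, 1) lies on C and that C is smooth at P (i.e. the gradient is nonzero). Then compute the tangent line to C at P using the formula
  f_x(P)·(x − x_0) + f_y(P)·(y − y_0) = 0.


Tangent line at P: 9*y - 9 = 0.

Step 1: f(-2, 1) = 0, so P lies on C.
Step 2: partial derivatives
  f_x(x, y) = 3*x**2 + 4*x - 2*y**2 - y - 1, f_y(x, y) = -4*x*y - x - 3*y**2 + 4*y - 2.
  f_x(P) = 0, f_y(P) = 9 (gradient nonzero, so P is smooth).
Step 3: tangent line at P: 0·(x − -2) + 9·(y − 1) = 0.
Expanding: 9*y - 9 = 0.


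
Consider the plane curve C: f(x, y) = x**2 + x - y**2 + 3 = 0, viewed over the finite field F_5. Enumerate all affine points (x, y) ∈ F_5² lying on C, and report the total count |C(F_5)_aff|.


Affine F_5-points: {(1, 0), (2, 2), (2, 3), (3, 0)}; count = 4.

For each of the 25 pairs (x, y) ∈ F_5², evaluate f(x, y) mod 5. Record the zeros.
  x = 0: [0↦3, 1↦2, 2↦4, 3↦4, 4↦2]  zeros at y ∈ ∅
  x = 1: [0↦0, 1↦4, 2↦1, 3↦1, 4↦4]  zeros at y ∈ {0}
  x = 2: [0↦4, 1↦3, 2↦0, 3↦0, 4↦3]  zeros at y ∈ {2, 3}
  x = 3: [0↦0, 1↦4, 2↦1, 3↦1, 4↦4]  zeros at y ∈ {0}
  x = 4: [0↦3, 1↦2, 2↦4, 3↦4, 4↦2]  zeros at y ∈ ∅
Collecting zeros: affine points = {(1, 0), (2, 2), (2, 3), (3, 0)}.
Total count |C(F_5)_aff| = 4.


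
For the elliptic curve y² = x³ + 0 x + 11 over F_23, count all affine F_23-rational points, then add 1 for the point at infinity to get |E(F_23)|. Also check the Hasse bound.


Affine points = {(1, 9), (1, 14), (4, 11), (4, 12), (7, 3), (7, 20), (9, 2), (9, 21), (11, 10), (11, 13), (13, 0), (14, 8), (14, 15), (16, 6), (16, 17), (17, 5), (17, 18), (18, 1), (18, 22), (19, 4), (19, 19), (21, 7), (21, 16)}; affine count = 23; |E(F_23)| = 24.

Discriminant check: Δ ∝ 4a³ + 27b² = 4·0³ + 27·11² = 4·0 + 27·121 ≡ 1 (mod 23). Nonzero ⇒ E is nonsingular.
For each x ∈ F_23, compute rhs = x³ + 0·x + 11 mod 23, then count y ∈ F_23 with y² ≡ rhs.
  x = 0: rhs = 11, matching y values: none (0 points).
  x = 1: rhs = 12, matching y values: 9, 14 (2 points).
  x = 2: rhs = 19, matching y values: none (0 points).
  x = 3: rhs = 15, matching y values: none (0 points).
  x = 4: rhs = 6, matching y values: 11, 12 (2 points).
  x = 5: rhs = 21, matching y values: none (0 points).
  x = 6: rhs = 20, matching y values: none (0 points).
  x = 7: rhs = 9, matching y values: 3, 20 (2 points).
  x = 8: rhs = 17, matching y values: none (0 points).
  x = 9: rhs = 4, matching y values: 2, 21 (2 points).
  x = 10: rhs = 22, matching y values: none (0 points).
  x = 11: rhs = 8, matching y values: 10, 13 (2 points).
  x = 12: rhs = 14, matching y values: none (0 points).
  x = 13: rhs = 0, matching y values: 0 (1 points).
  x = 14: rhs = 18, matching y values: 8, 15 (2 points).
  x = 15: rhs = 5, matching y values: none (0 points).
  x = 16: rhs = 13, matching y values: 6, 17 (2 points).
  x = 17: rhs = 2, matching y values: 5, 18 (2 points).
  x = 18: rhs = 1, matching y values: 1, 22 (2 points).
  x = 19: rhs = 16, matching y values: 4, 19 (2 points).
  x = 20: rhs = 7, matching y values: none (0 points).
  x = 21: rhs = 3, matching y values: 7, 16 (2 points).
  x = 22: rhs = 10, matching y values: none (0 points).
Total affine count: 23.
Full point count |E(F_23)| = 23 + 1 = 24.
Hasse bound: |24 − (23+1)| = |0| = 0 ≤ 2√23 ≈ 9.5917 ✓.


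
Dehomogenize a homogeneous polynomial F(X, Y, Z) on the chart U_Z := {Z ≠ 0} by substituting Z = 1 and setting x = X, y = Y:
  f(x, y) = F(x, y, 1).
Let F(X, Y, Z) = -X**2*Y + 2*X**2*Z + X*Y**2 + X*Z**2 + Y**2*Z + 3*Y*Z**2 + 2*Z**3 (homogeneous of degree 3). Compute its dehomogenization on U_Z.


f(x, y) = -x**2*y + 2*x**2 + x*y**2 + x + y**2 + 3*y + 2

On U_Z we set Z = 1. Each monomial c·X^i·Y^j·Z^k in F becomes c·x^i·y^j·1^k = c·x^i·y^j.
Substituting Z = 1: F(X, Y, 1) = -x**2*y + 2*x**2 + x*y**2 + x + y**2 + 3*y + 2.
Note: deg(f) ≤ deg(F) = 3; strict inequality happens when F is divisible by Z (lost terms).


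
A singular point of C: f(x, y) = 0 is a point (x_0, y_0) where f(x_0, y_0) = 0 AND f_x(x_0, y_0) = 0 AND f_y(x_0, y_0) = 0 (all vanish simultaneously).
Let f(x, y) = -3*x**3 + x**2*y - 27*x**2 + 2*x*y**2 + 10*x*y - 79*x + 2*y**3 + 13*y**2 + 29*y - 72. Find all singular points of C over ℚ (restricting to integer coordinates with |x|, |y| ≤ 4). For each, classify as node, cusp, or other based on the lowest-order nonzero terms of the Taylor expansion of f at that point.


Singular points: {(-3, -1)}; classification: node.

Compute partial derivatives:
  f_x = -9*x**2 + 2*x*y - 54*x + 2*y**2 + 10*y - 79.
  f_y = x**2 + 4*x*y + 10*x + 6*y**2 + 26*y + 29.
Scan x_0 ∈ {−4, ..., 4}. For each x_0, f_y(x_0, y) is a polynomial in y; find its integer roots y ∈ {−4, ..., 4}, then test f_x and f at those candidates.
  x = -4: f_y(-4, y) = 6*y**2 + 10*y + 5; no integer root y with |y| ≤ 4.
  x = -3: f_y(-3, y) = 6*y**2 + 14*y + 8; vanishes at y ∈ {-1}. (-3, -1): f_x = 0, f = 0 — SINGULAR.
  x = -2: f_y(-2, y) = 6*y**2 + 18*y + 13; no integer root y with |y| ≤ 4.
  x = -1: f_y(-1, y) = 6*y**2 + 22*y + 20; vanishes at y ∈ {-2}. (-1, -2): f_x = -42 ≠ 0.
  x = 0: f_y(0, y) = 6*y**2 + 26*y + 29; no integer root y with |y| ≤ 4.
  x = 1: f_y(1, y) = 6*y**2 + 30*y + 40; no integer root y with |y| ≤ 4.
  x = 2: f_y(2, y) = 6*y**2 + 34*y + 53; no integer root y with |y| ≤ 4.
  x = 3: f_y(3, y) = 6*y**2 + 38*y + 68; no integer root y with |y| ≤ 4.
  x = 4: f_y(4, y) = 6*y**2 + 42*y + 85; no integer root y with |y| ≤ 4.
Only singular point on the grid: (-3, -1).
Classify: substitute x = -3 + u, y = -1 + v and expand: f = -3*u**3 + u**2*v - u**2 + 2*u*v**2 + 2*v**3 + v**2.
No constant or linear terms (consistent with a singular point). Quadratic part: -u**2 + v**2. Cubic part: -3*u**3 + u**2*v + 2*u*v**2 + 2*v**3.
The quadratic part v**2 - u**2 = (v − u)(v + u) splits into two distinct linear factors, so there are two distinct tangent lines y − -1 = ±(x − -3) — this is a node (ordinary double point).
Classification: node.


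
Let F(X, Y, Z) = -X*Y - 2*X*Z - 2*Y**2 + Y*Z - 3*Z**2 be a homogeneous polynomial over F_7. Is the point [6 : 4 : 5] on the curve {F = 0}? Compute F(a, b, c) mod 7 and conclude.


F(6,4,5) ≡ 4 (mod 7); P is NOT on the curve.

Evaluate F(6, 4, 5) term-by-term (mod 7).
  -X*Y ↦ -1·6·4·1 = -24
  -2*X*Z ↦ -2·6·1·5 = -60
  -2*Y**2 ↦ -2·1·16·1 = -32
  Y*Z ↦ 1·1·4·5 = 20
  -3*Z**2 ↦ -3·1·1·25 = -75
Sum: F(6, 4, 5) = (-24) + (-60) + (-32) + (20) + (-75) = -171.
Reducing mod 7: -171 ≡ 4 (mod 7).
Since F(a, b, c) ≡ 4 ≠ 0 (mod 7), P does NOT lie on the curve.
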